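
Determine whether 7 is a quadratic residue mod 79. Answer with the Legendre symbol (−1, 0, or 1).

-1

Euler's criterion: (7/79) ≡ 7^39 (mod 79).
7^2 ≡ 49 (mod 79)
7^4 ≡ 31 (mod 79)
7^8 ≡ 13 (mod 79)
7^16 ≡ 11 (mod 79)
7^32 ≡ 42 (mod 79)
7^39 = 7^(32+4+2+1) ≡ 78 (mod 79).
Result is 78 ≡ −1, so (7/79) = −1.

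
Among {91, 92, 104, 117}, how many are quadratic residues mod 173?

2

(91/173) = -1 → non-residue.
(92/173) = +1 → QR.
(104/173) = -1 → non-residue.
(117/173) = +1 → QR.
Total quadratic residues among the 4: 2.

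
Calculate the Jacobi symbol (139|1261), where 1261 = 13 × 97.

Reciprocity: 139 ≡ 3 and 1261 ≡ 1 (mod 4), so (139/1261) = +(1261/139).
Reduce top mod 139: now compute (10/139).
Pull out 2: since 139 ≡ 3 (mod 8), (2/139) = -1.
Reciprocity: 5 ≡ 1 and 139 ≡ 3 (mod 4), so (5/139) = +(139/5).
Reduce top mod 5: now compute (4/5).
Pull out 2^2: since 5 ≡ 5 (mod 8), (2/5) = -1, so (2/5)^2 = +1.
Reached (1/5) = 1. Collecting the sign flips along the way, the symbol is -1.

-1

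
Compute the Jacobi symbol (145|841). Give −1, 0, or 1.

0

Reciprocity: 145 ≡ 1 and 841 ≡ 1 (mod 4), so (145/841) = +(841/145).
Reduce top mod 145: now compute (116/145).
Pull out 2^2: since 145 ≡ 1 (mod 8), (2/145) = +1, so (2/145)^2 = +1.
Reciprocity: 29 ≡ 1 and 145 ≡ 1 (mod 4), so (29/145) = +(145/29).
Reduce top mod 29: now compute (0/29).
Top reduces to 0: gcd > 1, so the symbol is 0.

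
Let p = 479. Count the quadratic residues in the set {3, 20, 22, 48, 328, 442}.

(3/479) = +1 → QR.
(20/479) = +1 → QR.
(22/479) = +1 → QR.
(48/479) = +1 → QR.
(328/479) = -1 → non-residue.
(442/479) = +1 → QR.
Total quadratic residues among the 6: 5.

5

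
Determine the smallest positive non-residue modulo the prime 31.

(2/31) = +1, so 2 is a residue.
(3/31) = −1, so 3 is the smallest positive non-residue mod 31.

3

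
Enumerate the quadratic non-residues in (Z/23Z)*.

5,7,10,11,14,15,17,19,20,21,22

Square k = 1,…,11 (k and 23−k give the same square):
1²=1, 2²=4, 3²=9, 4²=16, 5²≡2, 6²≡13, 7²≡3, 8²≡18, 9²≡12, 10²≡8, 11²≡6 (mod 23).
The residues are {1, 2, 3, 4, 6, 8, 9, 12, 13, 16, 18}; the non-residues are the remaining 11 nonzero classes.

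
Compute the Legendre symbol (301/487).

Reciprocity: 301 ≡ 1 and 487 ≡ 3 (mod 4), so (301/487) = +(487/301).
Reduce top mod 301: now compute (186/301).
Pull out 2: since 301 ≡ 5 (mod 8), (2/301) = -1.
Reciprocity: 93 ≡ 1 and 301 ≡ 1 (mod 4), so (93/301) = +(301/93).
Reduce top mod 93: now compute (22/93).
Pull out 2: since 93 ≡ 5 (mod 8), (2/93) = -1.
Reciprocity: 11 ≡ 3 and 93 ≡ 1 (mod 4), so (11/93) = +(93/11).
Reduce top mod 11: now compute (5/11).
Reciprocity: 5 ≡ 1 and 11 ≡ 3 (mod 4), so (5/11) = +(11/5).
Reduce top mod 5: now compute (1/5).
Reached (1/5) = 1. Collecting the sign flips along the way, the symbol is +1.

1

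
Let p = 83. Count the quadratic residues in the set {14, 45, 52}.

0

(14/83) = -1 → non-residue.
(45/83) = -1 → non-residue.
(52/83) = -1 → non-residue.
Total quadratic residues among the 3: 0.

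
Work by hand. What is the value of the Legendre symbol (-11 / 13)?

First reduce: -11 ≡ 2 (mod 13).
Pull out 2: since 13 ≡ 5 (mod 8), (2/13) = -1.
Reached (1/13) = 1. Collecting the sign flips along the way, the symbol is -1.

-1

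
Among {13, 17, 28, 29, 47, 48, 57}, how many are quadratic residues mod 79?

1

(13/79) = +1 → QR.
(17/79) = -1 → non-residue.
(28/79) = -1 → non-residue.
(29/79) = -1 → non-residue.
(47/79) = -1 → non-residue.
(48/79) = -1 → non-residue.
(57/79) = -1 → non-residue.
Total quadratic residues among the 7: 1.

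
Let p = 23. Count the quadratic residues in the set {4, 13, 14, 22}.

(4/23) = +1 → QR.
(13/23) = +1 → QR.
(14/23) = -1 → non-residue.
(22/23) = -1 → non-residue.
Total quadratic residues among the 4: 2.

2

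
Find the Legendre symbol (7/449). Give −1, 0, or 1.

Reciprocity: 7 ≡ 3 and 449 ≡ 1 (mod 4), so (7/449) = +(449/7).
Reduce top mod 7: now compute (1/7).
Reached (1/7) = 1. Collecting the sign flips along the way, the symbol is +1.

1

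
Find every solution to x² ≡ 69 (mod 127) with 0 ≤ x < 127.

14, 113

Since 127 ≡ 3 (mod 4), a square root of 69 is 69^((127+1)/4) = 69^32 mod 127.
Repeated squaring: 69^2≡62, 69^4≡34, 69^8≡13, 69^16≡42, 69^32≡113 (mod 127).
69^32 = 69^(32) ≡ 113 (mod 127).
Check: 113² = 12769 ≡ 69 (mod 127). The two roots are 14 and 113.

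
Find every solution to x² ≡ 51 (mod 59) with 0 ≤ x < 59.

13, 46

Since 59 ≡ 3 (mod 4), a square root of 51 is 51^((59+1)/4) = 51^15 mod 59.
Repeated squaring: 51^2≡5, 51^4≡25, 51^8≡35 (mod 59).
51^15 = 51^(8+4+2+1) ≡ 46 (mod 59).
Check: 46² = 2116 ≡ 51 (mod 59). The two roots are 13 and 46.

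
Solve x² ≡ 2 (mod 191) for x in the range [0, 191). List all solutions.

Since 191 ≡ 3 (mod 4), a square root of 2 is 2^((191+1)/4) = 2^48 mod 191.
Repeated squaring: 2^2≡4, 2^4≡16, 2^8≡65, 2^16≡23, 2^32≡147 (mod 191).
2^48 = 2^(32+16) ≡ 134 (mod 191).
Check: 134² = 17956 ≡ 2 (mod 191). The two roots are 57 and 134.

57, 134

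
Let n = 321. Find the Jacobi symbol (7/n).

Reciprocity: 7 ≡ 3 and 321 ≡ 1 (mod 4), so (7/321) = +(321/7).
Reduce top mod 7: now compute (6/7).
Pull out 2: since 7 ≡ 7 (mod 8), (2/7) = +1.
Reciprocity: 3 ≡ 3 and 7 ≡ 3 (mod 4), so (3/7) = −(7/3).
Reduce top mod 3: now compute (1/3).
Reached (1/3) = 1. Collecting the sign flips along the way, the symbol is -1.

-1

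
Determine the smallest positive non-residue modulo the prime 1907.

(2/1907) = −1, so 2 is the smallest positive non-residue mod 1907.

2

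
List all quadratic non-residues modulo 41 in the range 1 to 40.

3,6,7,11,12,13,14,15,17,19,22,24,26,27,28,29,30,34,35,38

Square k = 1,…,20 (k and 41−k give the same square):
1²=1, 2²=4, 3²=9, 4²=16, 5²=25, 6²=36, 7²≡8, 8²≡23, 9²≡40, 10²≡18, 11²≡39, 12²≡21, 13²≡5, 14²≡32, 15²≡20, 16²≡10, 17²≡2, 18²≡37, 19²≡33, 20²≡31 (mod 41).
The residues are {1, 2, 4, 5, 8, 9, 10, 16, 18, 20, 21, 23, 25, 31, 32, 33, 36, 37, 39, 40}; the non-residues are the remaining 20 nonzero classes.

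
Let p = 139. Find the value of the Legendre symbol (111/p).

Reciprocity: 111 ≡ 3 and 139 ≡ 3 (mod 4), so (111/139) = −(139/111).
Reduce top mod 111: now compute (28/111).
Pull out 2^2: since 111 ≡ 7 (mod 8), (2/111) = +1, so (2/111)^2 = +1.
Reciprocity: 7 ≡ 3 and 111 ≡ 3 (mod 4), so (7/111) = −(111/7).
Reduce top mod 7: now compute (6/7).
Pull out 2: since 7 ≡ 7 (mod 8), (2/7) = +1.
Reciprocity: 3 ≡ 3 and 7 ≡ 3 (mod 4), so (3/7) = −(7/3).
Reduce top mod 3: now compute (1/3).
Reached (1/3) = 1. Collecting the sign flips along the way, the symbol is -1.

-1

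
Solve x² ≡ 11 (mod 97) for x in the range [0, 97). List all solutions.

37, 60

97 ≡ 1 (mod 4), so we find a root by search.
Trying successive values, 37² = 1369 ≡ 11 (mod 97). The other root is 97 − 37 = 60.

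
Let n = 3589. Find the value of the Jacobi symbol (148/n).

Pull out 2^2: since 3589 ≡ 5 (mod 8), (2/3589) = -1, so (2/3589)^2 = +1.
Reciprocity: 37 ≡ 1 and 3589 ≡ 1 (mod 4), so (37/3589) = +(3589/37).
Reduce top mod 37: now compute (0/37).
Top reduces to 0: gcd > 1, so the symbol is 0.

0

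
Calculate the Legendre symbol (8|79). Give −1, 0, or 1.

Pull out 2^3: since 79 ≡ 7 (mod 8), (2/79) = +1, so (2/79)^3 = +1.
Reached (1/79) = 1. Collecting the sign flips along the way, the symbol is +1.

1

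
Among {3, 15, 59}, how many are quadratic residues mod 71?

2

(3/71) = +1 → QR.
(15/71) = +1 → QR.
(59/71) = -1 → non-residue.
Total quadratic residues among the 3: 2.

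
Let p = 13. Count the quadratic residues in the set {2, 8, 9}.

(2/13) = -1 → non-residue.
(8/13) = -1 → non-residue.
(9/13) = +1 → QR.
Total quadratic residues among the 3: 1.

1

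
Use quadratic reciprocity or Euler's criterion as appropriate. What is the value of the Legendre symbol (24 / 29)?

1

Euler's criterion: (24/29) ≡ 24^14 (mod 29).
24^2 ≡ 25 (mod 29)
24^4 ≡ 16 (mod 29)
24^8 ≡ 24 (mod 29)
24^14 = 24^(8+4+2) ≡ 1 (mod 29).
Result is 1, so (24/29) = 1.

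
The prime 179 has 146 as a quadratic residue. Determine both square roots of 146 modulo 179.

44, 135

Since 179 ≡ 3 (mod 4), a square root of 146 is 146^((179+1)/4) = 146^45 mod 179.
Repeated squaring: 146^2≡15, 146^4≡46, 146^8≡147, 146^16≡129, 146^32≡173 (mod 179).
146^45 = 146^(32+8+4+1) ≡ 135 (mod 179).
Check: 135² = 18225 ≡ 146 (mod 179). The two roots are 44 and 135.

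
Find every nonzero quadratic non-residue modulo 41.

Square k = 1,…,20 (k and 41−k give the same square):
1²=1, 2²=4, 3²=9, 4²=16, 5²=25, 6²=36, 7²≡8, 8²≡23, 9²≡40, 10²≡18, 11²≡39, 12²≡21, 13²≡5, 14²≡32, 15²≡20, 16²≡10, 17²≡2, 18²≡37, 19²≡33, 20²≡31 (mod 41).
The residues are {1, 2, 4, 5, 8, 9, 10, 16, 18, 20, 21, 23, 25, 31, 32, 33, 36, 37, 39, 40}; the non-residues are the remaining 20 nonzero classes.

3,6,7,11,12,13,14,15,17,19,22,24,26,27,28,29,30,34,35,38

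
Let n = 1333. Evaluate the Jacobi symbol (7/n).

Reciprocity: 7 ≡ 3 and 1333 ≡ 1 (mod 4), so (7/1333) = +(1333/7).
Reduce top mod 7: now compute (3/7).
Reciprocity: 3 ≡ 3 and 7 ≡ 3 (mod 4), so (3/7) = −(7/3).
Reduce top mod 3: now compute (1/3).
Reached (1/3) = 1. Collecting the sign flips along the way, the symbol is -1.

-1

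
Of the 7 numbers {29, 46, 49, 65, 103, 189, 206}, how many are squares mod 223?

3

(29/223) = +1 → QR.
(46/223) = -1 → non-residue.
(49/223) = +1 → QR.
(65/223) = +1 → QR.
(103/223) = -1 → non-residue.
(189/223) = -1 → non-residue.
(206/223) = -1 → non-residue.
Total quadratic residues among the 7: 3.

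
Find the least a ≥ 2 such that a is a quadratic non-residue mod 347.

(2/347) = −1, so 2 is the smallest positive non-residue mod 347.

2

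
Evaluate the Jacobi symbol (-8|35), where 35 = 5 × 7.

1

First reduce: -8 ≡ 27 (mod 35).
Reciprocity: 27 ≡ 3 and 35 ≡ 3 (mod 4), so (27/35) = −(35/27).
Reduce top mod 27: now compute (8/27).
Pull out 2^3: since 27 ≡ 3 (mod 8), (2/27) = -1, so (2/27)^3 = -1.
Reached (1/27) = 1. Collecting the sign flips along the way, the symbol is +1.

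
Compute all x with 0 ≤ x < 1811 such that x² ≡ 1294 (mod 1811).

854, 957

Since 1811 ≡ 3 (mod 4), a square root of 1294 is 1294^((1811+1)/4) = 1294^453 mod 1811.
Repeated squaring: 1294^2≡1072, 1294^4≡1010, 1294^8≡507, 1294^16≡1698, 1294^32≡92, 1294^64≡1220, 1294^128≡1569, 1294^256≡612 (mod 1811).
1294^453 = 1294^(256+128+64+4+1) ≡ 957 (mod 1811).
Check: 957² = 915849 ≡ 1294 (mod 1811). The two roots are 854 and 957.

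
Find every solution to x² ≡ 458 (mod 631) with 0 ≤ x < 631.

Since 631 ≡ 3 (mod 4), a square root of 458 is 458^((631+1)/4) = 458^158 mod 631.
Repeated squaring: 458^2≡272, 458^4≡157, 458^8≡40, 458^16≡338, 458^32≡33, 458^64≡458, 458^128≡272 (mod 631).
458^158 = 458^(128+16+8+4+2) ≡ 33 (mod 631).
Check: 33² = 1089 ≡ 458 (mod 631). The two roots are 33 and 598.

33, 598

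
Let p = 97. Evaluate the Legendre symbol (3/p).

Euler's criterion: (3/97) ≡ 3^48 (mod 97).
3^2 ≡ 9 (mod 97)
3^4 ≡ 81 (mod 97)
3^8 ≡ 62 (mod 97)
3^16 ≡ 61 (mod 97)
3^32 ≡ 35 (mod 97)
3^48 = 3^(32+16) ≡ 1 (mod 97).
Result is 1, so (3/97) = 1.

1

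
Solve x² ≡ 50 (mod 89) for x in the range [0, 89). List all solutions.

89 ≡ 1 (mod 4), so we find a root by search.
Trying successive values, 36² = 1296 ≡ 50 (mod 89). The other root is 89 − 36 = 53.

36, 53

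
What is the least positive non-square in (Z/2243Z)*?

(2/2243) = −1, so 2 is the smallest positive non-residue mod 2243.

2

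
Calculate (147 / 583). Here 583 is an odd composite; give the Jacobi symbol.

Reciprocity: 147 ≡ 3 and 583 ≡ 3 (mod 4), so (147/583) = −(583/147).
Reduce top mod 147: now compute (142/147).
Pull out 2: since 147 ≡ 3 (mod 8), (2/147) = -1.
Reciprocity: 71 ≡ 3 and 147 ≡ 3 (mod 4), so (71/147) = −(147/71).
Reduce top mod 71: now compute (5/71).
Reciprocity: 5 ≡ 1 and 71 ≡ 3 (mod 4), so (5/71) = +(71/5).
Reduce top mod 5: now compute (1/5).
Reached (1/5) = 1. Collecting the sign flips along the way, the symbol is -1.

-1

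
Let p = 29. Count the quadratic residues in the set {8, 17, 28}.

1

(8/29) = -1 → non-residue.
(17/29) = -1 → non-residue.
(28/29) = +1 → QR.
Total quadratic residues among the 3: 1.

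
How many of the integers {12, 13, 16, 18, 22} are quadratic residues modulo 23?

4

(12/23) = +1 → QR.
(13/23) = +1 → QR.
(16/23) = +1 → QR.
(18/23) = +1 → QR.
(22/23) = -1 → non-residue.
Total quadratic residues among the 5: 4.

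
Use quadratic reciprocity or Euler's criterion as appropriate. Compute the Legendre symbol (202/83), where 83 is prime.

Euler's criterion: (202/83) ≡ 36^41 (mod 83).
36^2 ≡ 51 (mod 83)
36^4 ≡ 28 (mod 83)
36^8 ≡ 37 (mod 83)
36^16 ≡ 41 (mod 83)
36^32 ≡ 21 (mod 83)
36^41 = 36^(32+8+1) ≡ 1 (mod 83).
Result is 1, so (202/83) = 1.

1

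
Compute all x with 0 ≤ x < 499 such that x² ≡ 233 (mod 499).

Since 499 ≡ 3 (mod 4), a square root of 233 is 233^((499+1)/4) = 233^125 mod 499.
Repeated squaring: 233^2≡397, 233^4≡424, 233^8≡136, 233^16≡33, 233^32≡91, 233^64≡297 (mod 499).
233^125 = 233^(64+32+16+8+4+1) ≡ 434 (mod 499).
Check: 434² = 188356 ≡ 233 (mod 499). The two roots are 65 and 434.

65, 434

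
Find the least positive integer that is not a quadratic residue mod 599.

7

(2/599) = +1, so 2 is a residue.
(3/599) = +1, so 3 is a residue.
(4/599) = +1, so 4 is a residue.
(5/599) = +1, so 5 is a residue.
(6/599) = +1, so 6 is a residue.
(7/599) = −1, so 7 is the smallest positive non-residue mod 599.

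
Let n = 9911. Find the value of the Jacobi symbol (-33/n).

0

First reduce: -33 ≡ 9878 (mod 9911).
Pull out 2: since 9911 ≡ 7 (mod 8), (2/9911) = +1.
Reciprocity: 4939 ≡ 3 and 9911 ≡ 3 (mod 4), so (4939/9911) = −(9911/4939).
Reduce top mod 4939: now compute (33/4939).
Reciprocity: 33 ≡ 1 and 4939 ≡ 3 (mod 4), so (33/4939) = +(4939/33).
Reduce top mod 33: now compute (22/33).
Pull out 2: since 33 ≡ 1 (mod 8), (2/33) = +1.
Reciprocity: 11 ≡ 3 and 33 ≡ 1 (mod 4), so (11/33) = +(33/11).
Reduce top mod 11: now compute (0/11).
Top reduces to 0: gcd > 1, so the symbol is 0.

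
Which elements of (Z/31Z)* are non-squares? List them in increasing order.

Square k = 1,…,15 (k and 31−k give the same square):
1²=1, 2²=4, 3²=9, 4²=16, 5²=25, 6²≡5, 7²≡18, 8²≡2, 9²≡19, 10²≡7, 11²≡28, 12²≡20, 13²≡14, 14²≡10, 15²≡8 (mod 31).
The residues are {1, 2, 4, 5, 7, 8, 9, 10, 14, 16, 18, 19, 20, 25, 28}; the non-residues are the remaining 15 nonzero classes.

3 6 11 12 13 15 17 21 22 23 24 26 27 29 30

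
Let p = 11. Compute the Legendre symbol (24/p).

Euler's criterion: (24/11) ≡ 2^5 (mod 11).
2^2 ≡ 4 (mod 11)
2^4 ≡ 5 (mod 11)
2^5 = 2^(4+1) ≡ 10 (mod 11).
Result is 10 ≡ −1, so (24/11) = −1.

-1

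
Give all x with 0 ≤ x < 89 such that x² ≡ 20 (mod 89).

38, 51

89 ≡ 1 (mod 4), so we find a root by search.
Trying successive values, 38² = 1444 ≡ 20 (mod 89). The other root is 89 − 38 = 51.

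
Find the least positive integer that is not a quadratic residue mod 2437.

(2/2437) = −1, so 2 is the smallest positive non-residue mod 2437.

2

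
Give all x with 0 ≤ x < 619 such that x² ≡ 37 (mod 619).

Since 619 ≡ 3 (mod 4), a square root of 37 is 37^((619+1)/4) = 37^155 mod 619.
Repeated squaring: 37^2≡131, 37^4≡448, 37^8≡148, 37^16≡239, 37^32≡173, 37^64≡217, 37^128≡45 (mod 619).
37^155 = 37^(128+16+8+2+1) ≡ 395 (mod 619).
Check: 395² = 156025 ≡ 37 (mod 619). The two roots are 224 and 395.

224, 395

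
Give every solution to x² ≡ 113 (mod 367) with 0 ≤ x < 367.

Since 367 ≡ 3 (mod 4), a square root of 113 is 113^((367+1)/4) = 113^92 mod 367.
Repeated squaring: 113^2≡291, 113^4≡271, 113^8≡41, 113^16≡213, 113^32≡228, 113^64≡237 (mod 367).
113^92 = 113^(64+16+8+4) ≡ 217 (mod 367).
Check: 217² = 47089 ≡ 113 (mod 367). The two roots are 150 and 217.

150, 217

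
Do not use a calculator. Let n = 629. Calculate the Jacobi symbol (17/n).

Reciprocity: 17 ≡ 1 and 629 ≡ 1 (mod 4), so (17/629) = +(629/17).
Reduce top mod 17: now compute (0/17).
Top reduces to 0: gcd > 1, so the symbol is 0.

0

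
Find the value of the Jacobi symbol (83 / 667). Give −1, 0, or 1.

Reciprocity: 83 ≡ 3 and 667 ≡ 3 (mod 4), so (83/667) = −(667/83).
Reduce top mod 83: now compute (3/83).
Reciprocity: 3 ≡ 3 and 83 ≡ 3 (mod 4), so (3/83) = −(83/3).
Reduce top mod 3: now compute (2/3).
Pull out 2: since 3 ≡ 3 (mod 8), (2/3) = -1.
Reached (1/3) = 1. Collecting the sign flips along the way, the symbol is -1.

-1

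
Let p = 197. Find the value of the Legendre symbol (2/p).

Pull out 2: since 197 ≡ 5 (mod 8), (2/197) = -1.
Reached (1/197) = 1. Collecting the sign flips along the way, the symbol is -1.

-1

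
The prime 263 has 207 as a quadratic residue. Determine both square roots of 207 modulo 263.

101, 162

Since 263 ≡ 3 (mod 4), a square root of 207 is 207^((263+1)/4) = 207^66 mod 263.
Repeated squaring: 207^2≡243, 207^4≡137, 207^8≡96, 207^16≡11, 207^32≡121, 207^64≡176 (mod 263).
207^66 = 207^(64+2) ≡ 162 (mod 263).
Check: 162² = 26244 ≡ 207 (mod 263). The two roots are 101 and 162.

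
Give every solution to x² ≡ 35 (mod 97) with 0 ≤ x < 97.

97 ≡ 1 (mod 4), so we find a root by search.
Trying successive values, 36² = 1296 ≡ 35 (mod 97). The other root is 97 − 36 = 61.

36, 61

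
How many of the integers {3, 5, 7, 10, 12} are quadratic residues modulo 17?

0

(3/17) = -1 → non-residue.
(5/17) = -1 → non-residue.
(7/17) = -1 → non-residue.
(10/17) = -1 → non-residue.
(12/17) = -1 → non-residue.
Total quadratic residues among the 5: 0.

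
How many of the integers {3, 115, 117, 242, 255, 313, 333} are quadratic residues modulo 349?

(3/349) = +1 → QR.
(115/349) = +1 → QR.
(117/349) = -1 → non-residue.
(242/349) = -1 → non-residue.
(255/349) = +1 → QR.
(313/349) = +1 → QR.
(333/349) = +1 → QR.
Total quadratic residues among the 7: 5.

5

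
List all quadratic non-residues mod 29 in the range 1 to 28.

Square k = 1,…,14 (k and 29−k give the same square):
1²=1, 2²=4, 3²=9, 4²=16, 5²=25, 6²≡7, 7²≡20, 8²≡6, 9²≡23, 10²≡13, 11²≡5, 12²≡28, 13²≡24, 14²≡22 (mod 29).
The residues are {1, 4, 5, 6, 7, 9, 13, 16, 20, 22, 23, 24, 25, 28}; the non-residues are the remaining 14 nonzero classes.

2, 3, 8, 10, 11, 12, 14, 15, 17, 18, 19, 21, 26, 27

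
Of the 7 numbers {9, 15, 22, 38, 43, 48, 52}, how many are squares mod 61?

5

(9/61) = +1 → QR.
(15/61) = +1 → QR.
(22/61) = +1 → QR.
(38/61) = -1 → non-residue.
(43/61) = -1 → non-residue.
(48/61) = +1 → QR.
(52/61) = +1 → QR.
Total quadratic residues among the 7: 5.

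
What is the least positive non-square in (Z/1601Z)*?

3

(2/1601) = +1, so 2 is a residue.
(3/1601) = −1, so 3 is the smallest positive non-residue mod 1601.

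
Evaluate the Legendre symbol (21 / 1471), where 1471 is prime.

1

Reciprocity: 21 ≡ 1 and 1471 ≡ 3 (mod 4), so (21/1471) = +(1471/21).
Reduce top mod 21: now compute (1/21).
Reached (1/21) = 1. Collecting the sign flips along the way, the symbol is +1.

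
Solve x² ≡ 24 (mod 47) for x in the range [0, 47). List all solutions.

Since 47 ≡ 3 (mod 4), a square root of 24 is 24^((47+1)/4) = 24^12 mod 47.
Repeated squaring: 24^2≡12, 24^4≡3, 24^8≡9 (mod 47).
24^12 = 24^(8+4) ≡ 27 (mod 47).
Check: 27² = 729 ≡ 24 (mod 47). The two roots are 20 and 27.

20, 27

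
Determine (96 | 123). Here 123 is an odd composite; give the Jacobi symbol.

0

Pull out 2^5: since 123 ≡ 3 (mod 8), (2/123) = -1, so (2/123)^5 = -1.
Reciprocity: 3 ≡ 3 and 123 ≡ 3 (mod 4), so (3/123) = −(123/3).
Reduce top mod 3: now compute (0/3).
Top reduces to 0: gcd > 1, so the symbol is 0.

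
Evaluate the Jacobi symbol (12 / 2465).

Pull out 2^2: since 2465 ≡ 1 (mod 8), (2/2465) = +1, so (2/2465)^2 = +1.
Reciprocity: 3 ≡ 3 and 2465 ≡ 1 (mod 4), so (3/2465) = +(2465/3).
Reduce top mod 3: now compute (2/3).
Pull out 2: since 3 ≡ 3 (mod 8), (2/3) = -1.
Reached (1/3) = 1. Collecting the sign flips along the way, the symbol is -1.

-1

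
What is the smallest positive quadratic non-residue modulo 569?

3

(2/569) = +1, so 2 is a residue.
(3/569) = −1, so 3 is the smallest positive non-residue mod 569.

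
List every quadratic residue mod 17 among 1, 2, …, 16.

Square k = 1,…,8 (k and 17−k give the same square):
1²=1, 2²=4, 3²=9, 4²=16, 5²≡8, 6²≡2, 7²≡15, 8²≡13 (mod 17).
So the quadratic residues mod 17 are {1, 2, 4, 8, 9, 13, 15, 16}.

1 2 4 8 9 13 15 16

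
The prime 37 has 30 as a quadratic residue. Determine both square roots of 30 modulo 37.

37 ≡ 1 (mod 4), so we find a root by search.
Trying successive values, 17² = 289 ≡ 30 (mod 37). The other root is 37 − 17 = 20.

17, 20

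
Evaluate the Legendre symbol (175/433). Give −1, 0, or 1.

Reciprocity: 175 ≡ 3 and 433 ≡ 1 (mod 4), so (175/433) = +(433/175).
Reduce top mod 175: now compute (83/175).
Reciprocity: 83 ≡ 3 and 175 ≡ 3 (mod 4), so (83/175) = −(175/83).
Reduce top mod 83: now compute (9/83).
Reciprocity: 9 ≡ 1 and 83 ≡ 3 (mod 4), so (9/83) = +(83/9).
Reduce top mod 9: now compute (2/9).
Pull out 2: since 9 ≡ 1 (mod 8), (2/9) = +1.
Reached (1/9) = 1. Collecting the sign flips along the way, the symbol is -1.

-1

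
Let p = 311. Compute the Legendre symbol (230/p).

-1

Pull out 2: since 311 ≡ 7 (mod 8), (2/311) = +1.
Reciprocity: 115 ≡ 3 and 311 ≡ 3 (mod 4), so (115/311) = −(311/115).
Reduce top mod 115: now compute (81/115).
Reciprocity: 81 ≡ 1 and 115 ≡ 3 (mod 4), so (81/115) = +(115/81).
Reduce top mod 81: now compute (34/81).
Pull out 2: since 81 ≡ 1 (mod 8), (2/81) = +1.
Reciprocity: 17 ≡ 1 and 81 ≡ 1 (mod 4), so (17/81) = +(81/17).
Reduce top mod 17: now compute (13/17).
Reciprocity: 13 ≡ 1 and 17 ≡ 1 (mod 4), so (13/17) = +(17/13).
Reduce top mod 13: now compute (4/13).
Pull out 2^2: since 13 ≡ 5 (mod 8), (2/13) = -1, so (2/13)^2 = +1.
Reached (1/13) = 1. Collecting the sign flips along the way, the symbol is -1.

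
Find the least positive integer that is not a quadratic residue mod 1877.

2

(2/1877) = −1, so 2 is the smallest positive non-residue mod 1877.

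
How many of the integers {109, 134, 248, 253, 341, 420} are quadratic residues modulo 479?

(109/479) = +1 → QR.
(134/479) = -1 → non-residue.
(248/479) = -1 → non-residue.
(253/479) = +1 → QR.
(341/479) = -1 → non-residue.
(420/479) = +1 → QR.
Total quadratic residues among the 6: 3.

3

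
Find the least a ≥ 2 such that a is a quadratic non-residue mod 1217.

3

(2/1217) = +1, so 2 is a residue.
(3/1217) = −1, so 3 is the smallest positive non-residue mod 1217.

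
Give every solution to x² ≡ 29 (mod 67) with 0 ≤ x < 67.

30, 37

Since 67 ≡ 3 (mod 4), a square root of 29 is 29^((67+1)/4) = 29^17 mod 67.
Repeated squaring: 29^2≡37, 29^4≡29, 29^8≡37, 29^16≡29 (mod 67).
29^17 = 29^(16+1) ≡ 37 (mod 67).
Check: 37² = 1369 ≡ 29 (mod 67). The two roots are 30 and 37.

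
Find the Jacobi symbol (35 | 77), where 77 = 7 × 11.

0

Reciprocity: 35 ≡ 3 and 77 ≡ 1 (mod 4), so (35/77) = +(77/35).
Reduce top mod 35: now compute (7/35).
Reciprocity: 7 ≡ 3 and 35 ≡ 3 (mod 4), so (7/35) = −(35/7).
Reduce top mod 7: now compute (0/7).
Top reduces to 0: gcd > 1, so the symbol is 0.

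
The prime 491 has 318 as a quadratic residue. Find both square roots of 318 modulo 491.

143, 348

Since 491 ≡ 3 (mod 4), a square root of 318 is 318^((491+1)/4) = 318^123 mod 491.
Repeated squaring: 318^2≡469, 318^4≡484, 318^8≡49, 318^16≡437, 318^32≡461, 318^64≡409 (mod 491).
318^123 = 318^(64+32+16+8+2+1) ≡ 143 (mod 491).
Check: 143² = 20449 ≡ 318 (mod 491). The two roots are 143 and 348.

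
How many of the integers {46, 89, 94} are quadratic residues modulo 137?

0

(46/137) = -1 → non-residue.
(89/137) = -1 → non-residue.
(94/137) = -1 → non-residue.
Total quadratic residues among the 3: 0.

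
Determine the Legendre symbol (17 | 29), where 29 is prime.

Reciprocity: 17 ≡ 1 and 29 ≡ 1 (mod 4), so (17/29) = +(29/17).
Reduce top mod 17: now compute (12/17).
Pull out 2^2: since 17 ≡ 1 (mod 8), (2/17) = +1, so (2/17)^2 = +1.
Reciprocity: 3 ≡ 3 and 17 ≡ 1 (mod 4), so (3/17) = +(17/3).
Reduce top mod 3: now compute (2/3).
Pull out 2: since 3 ≡ 3 (mod 8), (2/3) = -1.
Reached (1/3) = 1. Collecting the sign flips along the way, the symbol is -1.

-1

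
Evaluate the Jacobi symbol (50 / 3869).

Pull out 2: since 3869 ≡ 5 (mod 8), (2/3869) = -1.
Reciprocity: 25 ≡ 1 and 3869 ≡ 1 (mod 4), so (25/3869) = +(3869/25).
Reduce top mod 25: now compute (19/25).
Reciprocity: 19 ≡ 3 and 25 ≡ 1 (mod 4), so (19/25) = +(25/19).
Reduce top mod 19: now compute (6/19).
Pull out 2: since 19 ≡ 3 (mod 8), (2/19) = -1.
Reciprocity: 3 ≡ 3 and 19 ≡ 3 (mod 4), so (3/19) = −(19/3).
Reduce top mod 3: now compute (1/3).
Reached (1/3) = 1. Collecting the sign flips along the way, the symbol is -1.

-1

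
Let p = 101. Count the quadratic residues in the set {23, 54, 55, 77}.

3

(23/101) = +1 → QR.
(54/101) = +1 → QR.
(55/101) = -1 → non-residue.
(77/101) = +1 → QR.
Total quadratic residues among the 4: 3.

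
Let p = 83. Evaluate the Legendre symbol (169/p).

Euler's criterion: (169/83) ≡ 3^41 (mod 83).
3^2 ≡ 9 (mod 83)
3^4 ≡ 81 (mod 83)
3^8 ≡ 4 (mod 83)
3^16 ≡ 16 (mod 83)
3^32 ≡ 7 (mod 83)
3^41 = 3^(32+8+1) ≡ 1 (mod 83).
Result is 1, so (169/83) = 1.

1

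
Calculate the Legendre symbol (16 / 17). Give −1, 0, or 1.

1

Euler's criterion: (16/17) ≡ 16^8 (mod 17).
16^2 ≡ 1 (mod 17)
16^4 ≡ 1 (mod 17)
16^8 ≡ 1 (mod 17)
16^8 = 16^(8) ≡ 1 (mod 17).
Result is 1, so (16/17) = 1.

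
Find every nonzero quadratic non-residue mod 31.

Square k = 1,…,15 (k and 31−k give the same square):
1²=1, 2²=4, 3²=9, 4²=16, 5²=25, 6²≡5, 7²≡18, 8²≡2, 9²≡19, 10²≡7, 11²≡28, 12²≡20, 13²≡14, 14²≡10, 15²≡8 (mod 31).
The residues are {1, 2, 4, 5, 7, 8, 9, 10, 14, 16, 18, 19, 20, 25, 28}; the non-residues are the remaining 15 nonzero classes.

3,6,11,12,13,15,17,21,22,23,24,26,27,29,30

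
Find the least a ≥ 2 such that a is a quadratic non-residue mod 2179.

(2/2179) = −1, so 2 is the smallest positive non-residue mod 2179.

2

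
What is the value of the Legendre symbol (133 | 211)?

Reciprocity: 133 ≡ 1 and 211 ≡ 3 (mod 4), so (133/211) = +(211/133).
Reduce top mod 133: now compute (78/133).
Pull out 2: since 133 ≡ 5 (mod 8), (2/133) = -1.
Reciprocity: 39 ≡ 3 and 133 ≡ 1 (mod 4), so (39/133) = +(133/39).
Reduce top mod 39: now compute (16/39).
Pull out 2^4: since 39 ≡ 7 (mod 8), (2/39) = +1, so (2/39)^4 = +1.
Reached (1/39) = 1. Collecting the sign flips along the way, the symbol is -1.

-1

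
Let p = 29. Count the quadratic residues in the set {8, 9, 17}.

1

(8/29) = -1 → non-residue.
(9/29) = +1 → QR.
(17/29) = -1 → non-residue.
Total quadratic residues among the 3: 1.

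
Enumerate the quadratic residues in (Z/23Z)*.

Square k = 1,…,11 (k and 23−k give the same square):
1²=1, 2²=4, 3²=9, 4²=16, 5²≡2, 6²≡13, 7²≡3, 8²≡18, 9²≡12, 10²≡8, 11²≡6 (mod 23).
So the quadratic residues mod 23 are {1, 2, 3, 4, 6, 8, 9, 12, 13, 16, 18}.

1,2,3,4,6,8,9,12,13,16,18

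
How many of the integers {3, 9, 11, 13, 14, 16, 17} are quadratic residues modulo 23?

(3/23) = +1 → QR.
(9/23) = +1 → QR.
(11/23) = -1 → non-residue.
(13/23) = +1 → QR.
(14/23) = -1 → non-residue.
(16/23) = +1 → QR.
(17/23) = -1 → non-residue.
Total quadratic residues among the 7: 4.

4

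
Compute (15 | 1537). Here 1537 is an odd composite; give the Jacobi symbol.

Reciprocity: 15 ≡ 3 and 1537 ≡ 1 (mod 4), so (15/1537) = +(1537/15).
Reduce top mod 15: now compute (7/15).
Reciprocity: 7 ≡ 3 and 15 ≡ 3 (mod 4), so (7/15) = −(15/7).
Reduce top mod 7: now compute (1/7).
Reached (1/7) = 1. Collecting the sign flips along the way, the symbol is -1.

-1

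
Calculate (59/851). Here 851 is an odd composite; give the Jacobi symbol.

-1

Reciprocity: 59 ≡ 3 and 851 ≡ 3 (mod 4), so (59/851) = −(851/59).
Reduce top mod 59: now compute (25/59).
Reciprocity: 25 ≡ 1 and 59 ≡ 3 (mod 4), so (25/59) = +(59/25).
Reduce top mod 25: now compute (9/25).
Reciprocity: 9 ≡ 1 and 25 ≡ 1 (mod 4), so (9/25) = +(25/9).
Reduce top mod 9: now compute (7/9).
Reciprocity: 7 ≡ 3 and 9 ≡ 1 (mod 4), so (7/9) = +(9/7).
Reduce top mod 7: now compute (2/7).
Pull out 2: since 7 ≡ 7 (mod 8), (2/7) = +1.
Reached (1/7) = 1. Collecting the sign flips along the way, the symbol is -1.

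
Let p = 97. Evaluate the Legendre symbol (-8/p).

1

Euler's criterion: (-8/97) ≡ 89^48 (mod 97).
89^2 ≡ 64 (mod 97)
89^4 ≡ 22 (mod 97)
89^8 ≡ 96 (mod 97)
89^16 ≡ 1 (mod 97)
89^32 ≡ 1 (mod 97)
89^48 = 89^(32+16) ≡ 1 (mod 97).
Result is 1, so (-8/97) = 1.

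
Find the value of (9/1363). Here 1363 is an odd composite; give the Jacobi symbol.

1

Reciprocity: 9 ≡ 1 and 1363 ≡ 3 (mod 4), so (9/1363) = +(1363/9).
Reduce top mod 9: now compute (4/9).
Pull out 2^2: since 9 ≡ 1 (mod 8), (2/9) = +1, so (2/9)^2 = +1.
Reached (1/9) = 1. Collecting the sign flips along the way, the symbol is +1.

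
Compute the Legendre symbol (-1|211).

-1

First reduce: -1 ≡ 210 (mod 211).
Pull out 2: since 211 ≡ 3 (mod 8), (2/211) = -1.
Reciprocity: 105 ≡ 1 and 211 ≡ 3 (mod 4), so (105/211) = +(211/105).
Reduce top mod 105: now compute (1/105).
Reached (1/105) = 1. Collecting the sign flips along the way, the symbol is -1.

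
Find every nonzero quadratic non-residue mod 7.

3 5 6

Square k = 1,…,3 (k and 7−k give the same square):
1²=1, 2²=4, 3²≡2 (mod 7).
The residues are {1, 2, 4}; the non-residues are the remaining 3 nonzero classes.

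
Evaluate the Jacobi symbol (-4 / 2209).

1

First reduce: -4 ≡ 2205 (mod 2209).
Reciprocity: 2205 ≡ 1 and 2209 ≡ 1 (mod 4), so (2205/2209) = +(2209/2205).
Reduce top mod 2205: now compute (4/2205).
Pull out 2^2: since 2205 ≡ 5 (mod 8), (2/2205) = -1, so (2/2205)^2 = +1.
Reached (1/2205) = 1. Collecting the sign flips along the way, the symbol is +1.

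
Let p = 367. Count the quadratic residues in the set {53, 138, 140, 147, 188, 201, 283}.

3

(53/367) = +1 → QR.
(138/367) = -1 → non-residue.
(140/367) = -1 → non-residue.
(147/367) = -1 → non-residue.
(188/367) = +1 → QR.
(201/367) = -1 → non-residue.
(283/367) = +1 → QR.
Total quadratic residues among the 7: 3.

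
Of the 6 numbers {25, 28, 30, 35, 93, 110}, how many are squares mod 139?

4

(25/139) = +1 → QR.
(28/139) = +1 → QR.
(30/139) = +1 → QR.
(35/139) = +1 → QR.
(93/139) = -1 → non-residue.
(110/139) = -1 → non-residue.
Total quadratic residues among the 6: 4.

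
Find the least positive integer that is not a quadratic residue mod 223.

3

(2/223) = +1, so 2 is a residue.
(3/223) = −1, so 3 is the smallest positive non-residue mod 223.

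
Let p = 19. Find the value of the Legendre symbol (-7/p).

-1

Euler's criterion: (-7/19) ≡ 12^9 (mod 19).
12^2 ≡ 11 (mod 19)
12^4 ≡ 7 (mod 19)
12^8 ≡ 11 (mod 19)
12^9 = 12^(8+1) ≡ 18 (mod 19).
Result is 18 ≡ −1, so (-7/19) = −1.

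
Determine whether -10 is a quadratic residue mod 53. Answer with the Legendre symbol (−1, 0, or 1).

First reduce: -10 ≡ 43 (mod 53).
Reciprocity: 43 ≡ 3 and 53 ≡ 1 (mod 4), so (43/53) = +(53/43).
Reduce top mod 43: now compute (10/43).
Pull out 2: since 43 ≡ 3 (mod 8), (2/43) = -1.
Reciprocity: 5 ≡ 1 and 43 ≡ 3 (mod 4), so (5/43) = +(43/5).
Reduce top mod 5: now compute (3/5).
Reciprocity: 3 ≡ 3 and 5 ≡ 1 (mod 4), so (3/5) = +(5/3).
Reduce top mod 3: now compute (2/3).
Pull out 2: since 3 ≡ 3 (mod 8), (2/3) = -1.
Reached (1/3) = 1. Collecting the sign flips along the way, the symbol is +1.

1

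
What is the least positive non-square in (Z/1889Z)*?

3

(2/1889) = +1, so 2 is a residue.
(3/1889) = −1, so 3 is the smallest positive non-residue mod 1889.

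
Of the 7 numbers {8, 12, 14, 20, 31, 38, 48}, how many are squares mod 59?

3

(8/59) = -1 → non-residue.
(12/59) = +1 → QR.
(14/59) = -1 → non-residue.
(20/59) = +1 → QR.
(31/59) = -1 → non-residue.
(38/59) = -1 → non-residue.
(48/59) = +1 → QR.
Total quadratic residues among the 7: 3.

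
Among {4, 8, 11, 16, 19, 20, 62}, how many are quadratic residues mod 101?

(4/101) = +1 → QR.
(8/101) = -1 → non-residue.
(11/101) = -1 → non-residue.
(16/101) = +1 → QR.
(19/101) = +1 → QR.
(20/101) = +1 → QR.
(62/101) = -1 → non-residue.
Total quadratic residues among the 7: 4.

4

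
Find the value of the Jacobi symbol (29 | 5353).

-1

Reciprocity: 29 ≡ 1 and 5353 ≡ 1 (mod 4), so (29/5353) = +(5353/29).
Reduce top mod 29: now compute (17/29).
Reciprocity: 17 ≡ 1 and 29 ≡ 1 (mod 4), so (17/29) = +(29/17).
Reduce top mod 17: now compute (12/17).
Pull out 2^2: since 17 ≡ 1 (mod 8), (2/17) = +1, so (2/17)^2 = +1.
Reciprocity: 3 ≡ 3 and 17 ≡ 1 (mod 4), so (3/17) = +(17/3).
Reduce top mod 3: now compute (2/3).
Pull out 2: since 3 ≡ 3 (mod 8), (2/3) = -1.
Reached (1/3) = 1. Collecting the sign flips along the way, the symbol is -1.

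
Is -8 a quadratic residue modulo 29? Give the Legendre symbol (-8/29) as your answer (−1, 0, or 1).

-1

First reduce: -8 ≡ 21 (mod 29).
Reciprocity: 21 ≡ 1 and 29 ≡ 1 (mod 4), so (21/29) = +(29/21).
Reduce top mod 21: now compute (8/21).
Pull out 2^3: since 21 ≡ 5 (mod 8), (2/21) = -1, so (2/21)^3 = -1.
Reached (1/21) = 1. Collecting the sign flips along the way, the symbol is -1.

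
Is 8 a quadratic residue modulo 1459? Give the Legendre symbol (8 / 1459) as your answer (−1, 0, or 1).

-1

Pull out 2^3: since 1459 ≡ 3 (mod 8), (2/1459) = -1, so (2/1459)^3 = -1.
Reached (1/1459) = 1. Collecting the sign flips along the way, the symbol is -1.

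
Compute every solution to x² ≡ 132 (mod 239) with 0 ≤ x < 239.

111, 128

Since 239 ≡ 3 (mod 4), a square root of 132 is 132^((239+1)/4) = 132^60 mod 239.
Repeated squaring: 132^2≡216, 132^4≡51, 132^8≡211, 132^16≡67, 132^32≡187 (mod 239).
132^60 = 132^(32+16+8+4) ≡ 128 (mod 239).
Check: 128² = 16384 ≡ 132 (mod 239). The two roots are 111 and 128.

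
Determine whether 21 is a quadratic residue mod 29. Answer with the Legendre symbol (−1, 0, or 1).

-1

Reciprocity: 21 ≡ 1 and 29 ≡ 1 (mod 4), so (21/29) = +(29/21).
Reduce top mod 21: now compute (8/21).
Pull out 2^3: since 21 ≡ 5 (mod 8), (2/21) = -1, so (2/21)^3 = -1.
Reached (1/21) = 1. Collecting the sign flips along the way, the symbol is -1.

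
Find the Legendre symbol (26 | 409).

Pull out 2: since 409 ≡ 1 (mod 8), (2/409) = +1.
Reciprocity: 13 ≡ 1 and 409 ≡ 1 (mod 4), so (13/409) = +(409/13).
Reduce top mod 13: now compute (6/13).
Pull out 2: since 13 ≡ 5 (mod 8), (2/13) = -1.
Reciprocity: 3 ≡ 3 and 13 ≡ 1 (mod 4), so (3/13) = +(13/3).
Reduce top mod 3: now compute (1/3).
Reached (1/3) = 1. Collecting the sign flips along the way, the symbol is -1.

-1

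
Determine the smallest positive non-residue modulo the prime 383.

(2/383) = +1, so 2 is a residue.
(3/383) = +1, so 3 is a residue.
(4/383) = +1, so 4 is a residue.
(5/383) = −1, so 5 is the smallest positive non-residue mod 383.

5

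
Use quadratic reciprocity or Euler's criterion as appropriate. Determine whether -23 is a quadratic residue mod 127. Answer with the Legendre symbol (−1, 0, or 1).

Euler's criterion: (-23/127) ≡ 104^63 (mod 127).
104^2 ≡ 21 (mod 127)
104^4 ≡ 60 (mod 127)
104^8 ≡ 44 (mod 127)
104^16 ≡ 31 (mod 127)
104^32 ≡ 72 (mod 127)
104^63 = 104^(32+16+8+4+2+1) ≡ 1 (mod 127).
Result is 1, so (-23/127) = 1.

1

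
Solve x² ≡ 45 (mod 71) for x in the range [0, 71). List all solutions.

Since 71 ≡ 3 (mod 4), a square root of 45 is 45^((71+1)/4) = 45^18 mod 71.
Repeated squaring: 45^2≡37, 45^4≡20, 45^8≡45, 45^16≡37 (mod 71).
45^18 = 45^(16+2) ≡ 20 (mod 71).
Check: 20² = 400 ≡ 45 (mod 71). The two roots are 20 and 51.

20, 51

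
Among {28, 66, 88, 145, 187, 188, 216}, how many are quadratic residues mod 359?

(28/359) = -1 → non-residue.
(66/359) = +1 → QR.
(88/359) = +1 → QR.
(145/359) = -1 → non-residue.
(187/359) = +1 → QR.
(188/359) = +1 → QR.
(216/359) = +1 → QR.
Total quadratic residues among the 7: 5.

5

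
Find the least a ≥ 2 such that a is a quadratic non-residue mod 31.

(2/31) = +1, so 2 is a residue.
(3/31) = −1, so 3 is the smallest positive non-residue mod 31.

3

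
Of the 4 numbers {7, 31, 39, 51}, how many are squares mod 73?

0

(7/73) = -1 → non-residue.
(31/73) = -1 → non-residue.
(39/73) = -1 → non-residue.
(51/73) = -1 → non-residue.
Total quadratic residues among the 4: 0.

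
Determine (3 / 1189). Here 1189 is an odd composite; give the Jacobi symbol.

1

Reciprocity: 3 ≡ 3 and 1189 ≡ 1 (mod 4), so (3/1189) = +(1189/3).
Reduce top mod 3: now compute (1/3).
Reached (1/3) = 1. Collecting the sign flips along the way, the symbol is +1.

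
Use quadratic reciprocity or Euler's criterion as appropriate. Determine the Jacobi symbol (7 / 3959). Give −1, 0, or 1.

-1

Reciprocity: 7 ≡ 3 and 3959 ≡ 3 (mod 4), so (7/3959) = −(3959/7).
Reduce top mod 7: now compute (4/7).
Pull out 2^2: since 7 ≡ 7 (mod 8), (2/7) = +1, so (2/7)^2 = +1.
Reached (1/7) = 1. Collecting the sign flips along the way, the symbol is -1.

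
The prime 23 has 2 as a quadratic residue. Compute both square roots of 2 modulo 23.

5, 18

Since 23 ≡ 3 (mod 4), a square root of 2 is 2^((23+1)/4) = 2^6 mod 23.
Repeated squaring: 2^2≡4, 2^4≡16 (mod 23).
2^6 = 2^(4+2) ≡ 18 (mod 23).
Check: 18² = 324 ≡ 2 (mod 23). The two roots are 5 and 18.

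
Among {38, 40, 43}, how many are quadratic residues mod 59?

0

(38/59) = -1 → non-residue.
(40/59) = -1 → non-residue.
(43/59) = -1 → non-residue.
Total quadratic residues among the 3: 0.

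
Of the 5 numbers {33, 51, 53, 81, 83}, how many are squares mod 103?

(33/103) = +1 → QR.
(51/103) = -1 → non-residue.
(53/103) = -1 → non-residue.
(81/103) = +1 → QR.
(83/103) = +1 → QR.
Total quadratic residues among the 5: 3.

3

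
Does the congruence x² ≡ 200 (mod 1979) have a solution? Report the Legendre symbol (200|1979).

Pull out 2^3: since 1979 ≡ 3 (mod 8), (2/1979) = -1, so (2/1979)^3 = -1.
Reciprocity: 25 ≡ 1 and 1979 ≡ 3 (mod 4), so (25/1979) = +(1979/25).
Reduce top mod 25: now compute (4/25).
Pull out 2^2: since 25 ≡ 1 (mod 8), (2/25) = +1, so (2/25)^2 = +1.
Reached (1/25) = 1. Collecting the sign flips along the way, the symbol is -1.

-1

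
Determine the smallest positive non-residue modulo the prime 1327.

3

(2/1327) = +1, so 2 is a residue.
(3/1327) = −1, so 3 is the smallest positive non-residue mod 1327.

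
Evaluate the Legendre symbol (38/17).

Euler's criterion: (38/17) ≡ 4^8 (mod 17).
4^2 ≡ 16 (mod 17)
4^4 ≡ 1 (mod 17)
4^8 ≡ 1 (mod 17)
4^8 = 4^(8) ≡ 1 (mod 17).
Result is 1, so (38/17) = 1.

1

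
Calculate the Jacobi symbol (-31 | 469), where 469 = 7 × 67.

First reduce: -31 ≡ 438 (mod 469).
Pull out 2: since 469 ≡ 5 (mod 8), (2/469) = -1.
Reciprocity: 219 ≡ 3 and 469 ≡ 1 (mod 4), so (219/469) = +(469/219).
Reduce top mod 219: now compute (31/219).
Reciprocity: 31 ≡ 3 and 219 ≡ 3 (mod 4), so (31/219) = −(219/31).
Reduce top mod 31: now compute (2/31).
Pull out 2: since 31 ≡ 7 (mod 8), (2/31) = +1.
Reached (1/31) = 1. Collecting the sign flips along the way, the symbol is +1.

1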